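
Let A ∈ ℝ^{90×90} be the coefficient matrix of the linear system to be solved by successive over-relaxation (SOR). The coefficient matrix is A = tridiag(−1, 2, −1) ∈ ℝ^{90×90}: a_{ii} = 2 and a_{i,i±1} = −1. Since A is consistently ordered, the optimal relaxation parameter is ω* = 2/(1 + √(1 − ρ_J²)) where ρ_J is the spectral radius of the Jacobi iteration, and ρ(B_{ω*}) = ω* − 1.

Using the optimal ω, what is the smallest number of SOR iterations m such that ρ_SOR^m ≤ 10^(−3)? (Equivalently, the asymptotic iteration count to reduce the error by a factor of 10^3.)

m = 101

spectrum of D⁻¹(L+U) = {cos(kπ/91) : 1≤k≤90}; ρ_J = cos(π/91) = 0.9994041.
√(1−ρ_J²) = |sin(π/91)| = 0.0345161
ω* = 2/(1 + 0.0345161) = 2/1.0345161 = 1.9332710.
At ω = 1.9332710 every |λ(B_ω)| = ω−1, so ρ_SOR = 0.9332710.
For 3 digits: m = 3·ln10 / (−ln 0.9332710) = 6.90776/0.0690597 = 100.026; round up → m = 101.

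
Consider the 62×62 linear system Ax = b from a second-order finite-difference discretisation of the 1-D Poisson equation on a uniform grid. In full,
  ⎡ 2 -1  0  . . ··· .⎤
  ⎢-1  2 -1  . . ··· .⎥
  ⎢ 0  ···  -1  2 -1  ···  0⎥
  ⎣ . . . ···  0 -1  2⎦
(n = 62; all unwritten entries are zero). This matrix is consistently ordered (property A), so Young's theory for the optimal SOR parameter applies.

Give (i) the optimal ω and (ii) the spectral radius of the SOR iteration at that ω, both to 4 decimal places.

spectrum of D⁻¹(L+U) = {cos(kπ/63) : 1≤k≤62}; ρ_J = cos(π/63) = 0.9988.
√(1−ρ_J²) = |sin(π/63)| = 0.04985
So ω* = 2/1.04985 = 1.9050 (Young).
ρ_SOR = ω* − 1 = 1.9050 − 1 = 0.9050.

ω* = 1.9050, ρ_SOR = 0.9050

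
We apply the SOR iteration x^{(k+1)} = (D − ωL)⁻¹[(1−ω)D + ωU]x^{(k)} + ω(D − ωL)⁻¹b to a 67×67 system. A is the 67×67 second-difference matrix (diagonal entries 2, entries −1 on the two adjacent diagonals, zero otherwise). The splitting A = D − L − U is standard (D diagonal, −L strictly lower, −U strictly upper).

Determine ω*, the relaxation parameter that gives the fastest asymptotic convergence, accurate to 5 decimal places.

ω* = 1.91171

[ρ_J] n=67: ρ(B_J) = cos(π/(n+1)) = cos(π/68) = 0.99893.
√(1−ρ_J²) simplifies to sin(π/68) = 0.046183.
So ω* = 2/1.046183 = 1.91171 (Young).
[ρ_SOR] ω* − 1 = 0.91171.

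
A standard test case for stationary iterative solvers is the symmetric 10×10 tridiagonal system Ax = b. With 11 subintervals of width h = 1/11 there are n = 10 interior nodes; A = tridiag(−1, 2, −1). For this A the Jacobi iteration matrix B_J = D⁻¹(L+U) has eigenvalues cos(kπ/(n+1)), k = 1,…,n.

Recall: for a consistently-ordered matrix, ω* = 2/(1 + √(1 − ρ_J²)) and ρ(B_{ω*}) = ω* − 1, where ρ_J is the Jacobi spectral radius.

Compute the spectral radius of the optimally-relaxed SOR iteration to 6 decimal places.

B_J for the 10×10 system has eigenvalues cos(kπ/11); ρ_J = cos(π/11) = 0.959493.
1 − cos²(π/11) = sin²(π/11) ⇒ √(1−ρ_J²) = sin(π/11) = 0.2817326.
Then 2/(1+√(1−ρ_J²)) = 2/(1+0.2817326); ω* = 2/1.2817326 = 1.560388.
[ρ_SOR] ω* − 1 = 0.560388.

ρ_SOR = 0.560388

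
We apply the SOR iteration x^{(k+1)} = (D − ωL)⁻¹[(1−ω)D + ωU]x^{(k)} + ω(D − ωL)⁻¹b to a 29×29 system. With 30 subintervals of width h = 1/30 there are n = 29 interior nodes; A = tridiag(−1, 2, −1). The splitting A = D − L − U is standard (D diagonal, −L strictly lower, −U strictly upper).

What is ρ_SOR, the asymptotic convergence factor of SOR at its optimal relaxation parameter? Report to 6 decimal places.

ρ_SOR = 0.810727

½·tridiag(1,0,1) at n=29: λ_k = cos(kπ/30); max |λ| at k=1 ⇒ ρ_J = cos(π/30) ≈ 0.994522.
1 − cos²(π/30) = sin²(π/30) ⇒ √(1−ρ_J²) = sin(π/30) = 0.1045285.
[ω*] 2 ÷ (1 + 0.1045285) = 2 ÷ 1.1045285 = 1.810727.
Hence ρ(B_{ω*}) = 1.810727 − 1 = 0.810727.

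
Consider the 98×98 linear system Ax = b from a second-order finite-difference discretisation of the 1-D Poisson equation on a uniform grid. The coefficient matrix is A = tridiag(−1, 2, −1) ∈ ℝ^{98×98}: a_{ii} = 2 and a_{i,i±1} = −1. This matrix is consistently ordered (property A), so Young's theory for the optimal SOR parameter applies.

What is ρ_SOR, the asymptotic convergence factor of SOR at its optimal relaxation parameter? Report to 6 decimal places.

ρ_SOR = 0.938496

½·tridiag(1,0,1) at n=98: λ_k = cos(kπ/99); max |λ| at k=1 ⇒ ρ_J = cos(π/99) ≈ 0.999497.
1 − cos²(π/99) = sin²(π/99) ⇒ √(1−ρ_J²) = sin(π/99) = 0.0317279.
ω* = 2 / (1 + 0.0317279) = 2 / 1.0317279 ≈ 1.938496.
ρ_SOR = ω* − 1 = 1.938496 − 1 = 0.938496.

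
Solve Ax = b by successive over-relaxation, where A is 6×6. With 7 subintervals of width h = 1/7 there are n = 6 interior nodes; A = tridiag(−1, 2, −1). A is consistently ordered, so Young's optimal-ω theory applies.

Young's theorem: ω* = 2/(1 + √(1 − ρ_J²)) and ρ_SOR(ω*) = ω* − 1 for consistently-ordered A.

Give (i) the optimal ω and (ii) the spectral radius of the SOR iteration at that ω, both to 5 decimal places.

n=6: λ(B_J) = 1 − λ(A)/2 = cos(kπ/7); k=1 gives ρ_J = 0.90097.
1 − cos²(π/7) = sin²(π/7) ⇒ √(1−ρ_J²) = sin(π/7) = 0.433884.
So ω* = 2/1.433884 = 1.39481 (Young).
ρ_SOR = ω* − 1 = 1.39481 − 1 = 0.39481.

ω* = 1.39481, ρ_SOR = 0.39481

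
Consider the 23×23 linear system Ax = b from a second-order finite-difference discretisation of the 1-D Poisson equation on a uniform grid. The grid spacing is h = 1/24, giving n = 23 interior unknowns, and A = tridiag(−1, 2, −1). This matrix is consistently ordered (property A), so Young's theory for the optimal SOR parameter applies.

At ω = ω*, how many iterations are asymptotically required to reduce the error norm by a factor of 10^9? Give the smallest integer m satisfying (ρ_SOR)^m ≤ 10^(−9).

m = 79

[ρ_J] n=23: ρ(B_J) = cos(π/(n+1)) = cos(π/24) = 0.9914449.
√(1 − cos²(π/24)) = sin(π/24) ≈ 0.1305262.
[ω*] 2 ÷ (1 + 0.1305262) = 2 ÷ 1.1305262 = 1.7690877.
At ω = 1.7690877 every |λ(B_ω)| = ω−1, so ρ_SOR = 0.7690877.
For 9 digits: m = 9·ln10 / (−ln 0.7690877) = 20.7233/0.26255 = 78.931; round up → m = 79.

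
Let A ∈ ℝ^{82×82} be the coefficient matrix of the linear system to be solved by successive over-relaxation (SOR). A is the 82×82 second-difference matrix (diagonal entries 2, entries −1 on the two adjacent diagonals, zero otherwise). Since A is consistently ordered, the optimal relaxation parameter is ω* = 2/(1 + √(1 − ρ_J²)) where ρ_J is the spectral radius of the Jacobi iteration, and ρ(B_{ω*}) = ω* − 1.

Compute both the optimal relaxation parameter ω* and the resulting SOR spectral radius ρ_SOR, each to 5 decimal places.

½·tridiag(1,0,1) at n=82: λ_k = cos(kπ/83); max |λ| at k=1 ⇒ ρ_J = cos(π/83) ≈ 0.99928.
root = sin(π/83) = 0.037841  (since 1−cos² = sin²).
ω* = 2 / (1 + 0.037841) = 2 / 1.037841 ≈ 1.92708.
and ρ(B_{ω*}) = 1.92708 − 1 = 0.92708.

ω* = 1.92708, ρ_SOR = 0.92708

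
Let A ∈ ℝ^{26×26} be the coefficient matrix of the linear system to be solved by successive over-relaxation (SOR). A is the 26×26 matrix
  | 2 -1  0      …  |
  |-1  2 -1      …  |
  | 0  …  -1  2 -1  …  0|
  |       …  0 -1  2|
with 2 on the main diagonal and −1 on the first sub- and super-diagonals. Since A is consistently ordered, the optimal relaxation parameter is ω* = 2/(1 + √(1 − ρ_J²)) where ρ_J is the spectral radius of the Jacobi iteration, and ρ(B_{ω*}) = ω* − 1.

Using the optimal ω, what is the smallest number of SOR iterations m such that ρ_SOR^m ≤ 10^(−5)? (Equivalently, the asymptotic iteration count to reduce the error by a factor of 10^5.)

ρ_J = max_k |cos(kπ/27)| = cos(π/27) = 0.9932384
1 − cos²(π/27) = sin²(π/27) ⇒ √(1−ρ_J²) = sin(π/27) = 0.1160929.
Then 2/(1+√(1−ρ_J²)) = 2/(1+0.1160929); ω* = 2/1.1160929 = 1.7919655.
ρ(B_{ω*}) = ω*−1 = 0.7919655
m ≥ 5·ln10 / (−ln 0.7919655) = 49.361; smallest integer m = 50.

m = 50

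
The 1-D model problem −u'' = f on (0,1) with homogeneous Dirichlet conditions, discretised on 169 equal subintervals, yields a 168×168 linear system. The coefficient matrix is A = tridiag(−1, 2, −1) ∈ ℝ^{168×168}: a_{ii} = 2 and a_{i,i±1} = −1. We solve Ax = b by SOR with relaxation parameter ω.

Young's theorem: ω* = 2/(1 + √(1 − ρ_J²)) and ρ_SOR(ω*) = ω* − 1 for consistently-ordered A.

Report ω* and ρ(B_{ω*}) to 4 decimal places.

ρ_J = max_k |cos(kπ/169)| = cos(π/169) = 0.9998
1 − cos²(π/169) = sin²(π/169) ⇒ √(1−ρ_J²) = sin(π/169) = 0.01859.
ω* = 2/(1 + 0.01859) = 2/1.01859 = 1.9635.
[ρ_SOR] ω* − 1 = 0.9635.

ω* = 1.9635, ρ_SOR = 0.9635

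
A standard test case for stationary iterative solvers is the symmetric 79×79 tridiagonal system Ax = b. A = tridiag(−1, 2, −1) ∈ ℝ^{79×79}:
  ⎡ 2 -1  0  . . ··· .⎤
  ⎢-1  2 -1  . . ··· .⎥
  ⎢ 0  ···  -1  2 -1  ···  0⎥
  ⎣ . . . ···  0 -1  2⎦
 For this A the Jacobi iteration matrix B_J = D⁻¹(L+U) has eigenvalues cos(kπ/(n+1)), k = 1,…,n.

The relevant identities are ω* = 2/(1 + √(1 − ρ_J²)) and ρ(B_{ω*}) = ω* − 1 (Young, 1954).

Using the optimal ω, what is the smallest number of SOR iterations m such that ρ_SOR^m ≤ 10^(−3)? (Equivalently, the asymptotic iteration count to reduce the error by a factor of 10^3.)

m = 88

½·tridiag(1,0,1) at n=79: λ_k = cos(kπ/80); max |λ| at k=1 ⇒ ρ_J = cos(π/80) ≈ 0.9992290.
√(1−ρ_J²) = |sin(π/80)| = 0.0392598
Then 2/(1+√(1−ρ_J²)) = 2/(1+0.0392598); ω* = 2/1.0392598 = 1.9244466.
Hence ρ(B_{ω*}) = 1.9244466 − 1 = 0.9244466.
For 3 digits: m = 3·ln10 / (−ln 0.9244466) = 6.90776/0.07856 = 87.930; round up → m = 88.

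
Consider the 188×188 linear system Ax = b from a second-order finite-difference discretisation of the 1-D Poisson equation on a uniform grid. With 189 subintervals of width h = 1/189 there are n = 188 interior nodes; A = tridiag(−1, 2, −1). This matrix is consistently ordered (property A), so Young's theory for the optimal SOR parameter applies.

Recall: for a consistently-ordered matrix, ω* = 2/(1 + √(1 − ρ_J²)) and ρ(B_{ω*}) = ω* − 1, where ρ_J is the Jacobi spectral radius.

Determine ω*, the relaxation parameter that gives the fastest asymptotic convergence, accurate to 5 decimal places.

ω* = 1.96730

½·tridiag(1,0,1) at n=188: λ_k = cos(kπ/189); max |λ| at k=1 ⇒ ρ_J = cos(π/189) ≈ 0.99986.
√(1 − cos²(π/189)) = sin(π/189) ≈ 0.016621.
So ω* = 2/1.016621 = 1.96730 (Young).
ρ(B_{ω*}) = ω*−1 = 0.96730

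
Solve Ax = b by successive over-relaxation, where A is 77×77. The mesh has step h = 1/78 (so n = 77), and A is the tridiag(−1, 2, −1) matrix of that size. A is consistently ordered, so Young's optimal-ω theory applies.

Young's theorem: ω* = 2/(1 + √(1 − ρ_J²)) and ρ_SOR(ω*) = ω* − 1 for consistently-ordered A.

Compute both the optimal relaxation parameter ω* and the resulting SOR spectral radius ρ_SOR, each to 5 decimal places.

ρ_J = max_k |cos(kπ/78)| = cos(π/78) = 0.99919
√(1−ρ_J²) simplifies to sin(π/78) = 0.040266.
[ω*] 2 ÷ (1 + 0.040266) = 2 ÷ 1.040266 = 1.92259.
ρ(B_{ω*}) = ω*−1 = 0.92259

ω* = 1.92259, ρ_SOR = 0.92259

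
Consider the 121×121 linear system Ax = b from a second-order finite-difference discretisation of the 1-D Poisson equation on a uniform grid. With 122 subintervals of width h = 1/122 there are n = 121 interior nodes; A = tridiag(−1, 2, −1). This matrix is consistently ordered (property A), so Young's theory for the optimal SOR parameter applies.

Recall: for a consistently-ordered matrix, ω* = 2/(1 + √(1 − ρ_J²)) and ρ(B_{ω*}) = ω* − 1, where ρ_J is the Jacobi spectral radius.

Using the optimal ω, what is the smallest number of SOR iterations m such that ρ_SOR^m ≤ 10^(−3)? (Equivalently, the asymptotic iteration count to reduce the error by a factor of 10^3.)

m = 135

½·tridiag(1,0,1) at n=121: λ_k = cos(kπ/122); max |λ| at k=1 ⇒ ρ_J = cos(π/122) ≈ 0.9996685.
√(1 − cos²(π/122)) = sin(π/122) ≈ 0.0257479.
So ω* = 2/1.0257479 = 1.9497968 (Young).
ρ_SOR = ω* − 1 ≈ 0.9497968.
m ≥ 3·ln10 / (−ln 0.9497968) = 134.113; smallest integer m = 135.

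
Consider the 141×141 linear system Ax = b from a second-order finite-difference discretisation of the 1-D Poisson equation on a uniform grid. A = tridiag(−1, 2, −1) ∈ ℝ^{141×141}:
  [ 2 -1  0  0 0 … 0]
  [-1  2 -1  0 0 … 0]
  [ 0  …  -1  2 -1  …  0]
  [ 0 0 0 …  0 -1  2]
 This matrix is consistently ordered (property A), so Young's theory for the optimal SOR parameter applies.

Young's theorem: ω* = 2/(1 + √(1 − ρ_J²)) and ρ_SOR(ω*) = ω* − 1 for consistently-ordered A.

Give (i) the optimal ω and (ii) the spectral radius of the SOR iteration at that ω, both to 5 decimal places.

B_J for the 141×141 system has eigenvalues cos(kπ/142); ρ_J = cos(π/142) = 0.99976.
1 − cos²(π/142) = sin²(π/142) ⇒ √(1−ρ_J²) = sin(π/142) = 0.022122.
ω* = 2/(1+0.022122) = 1.95671
Hence ρ(B_{ω*}) = 1.95671 − 1 = 0.95671.

ω* = 1.95671, ρ_SOR = 0.95671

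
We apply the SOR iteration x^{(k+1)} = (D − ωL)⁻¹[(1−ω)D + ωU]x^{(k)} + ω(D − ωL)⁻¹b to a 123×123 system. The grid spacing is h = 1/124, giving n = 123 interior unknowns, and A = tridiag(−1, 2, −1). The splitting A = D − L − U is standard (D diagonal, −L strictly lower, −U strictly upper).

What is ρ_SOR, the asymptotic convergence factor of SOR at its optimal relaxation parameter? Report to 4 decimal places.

With n=123, ρ(Jacobi) = cos(π/124) = 0.9997.
√(1 − cos²(π/124)) = sin(π/124) ≈ 0.02533.
[ω*] 2 ÷ (1 + 0.02533) = 2 ÷ 1.02533 = 1.9506.
[ρ_SOR] ω* − 1 = 0.9506.

ρ_SOR = 0.9506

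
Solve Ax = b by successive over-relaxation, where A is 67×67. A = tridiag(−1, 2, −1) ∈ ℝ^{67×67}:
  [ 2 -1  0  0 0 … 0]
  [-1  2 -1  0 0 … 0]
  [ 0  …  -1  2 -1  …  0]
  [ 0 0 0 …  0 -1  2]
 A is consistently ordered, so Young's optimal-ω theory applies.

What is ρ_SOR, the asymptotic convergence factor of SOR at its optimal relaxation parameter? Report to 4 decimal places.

ρ_SOR = 0.9117

B_J for the 67×67 system has eigenvalues cos(kπ/68); ρ_J = cos(π/68) = 0.9989.
√(1 − cos²(π/68)) = sin(π/68) ≈ 0.04618.
[ω*] 2 ÷ (1 + 0.04618) = 2 ÷ 1.04618 = 1.9117.
ρ_SOR = ω* − 1 ≈ 0.9117.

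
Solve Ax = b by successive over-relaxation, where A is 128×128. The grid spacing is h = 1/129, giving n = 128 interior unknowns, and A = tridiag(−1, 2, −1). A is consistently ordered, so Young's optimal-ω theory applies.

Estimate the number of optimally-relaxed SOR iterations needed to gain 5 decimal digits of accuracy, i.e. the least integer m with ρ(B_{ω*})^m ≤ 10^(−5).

ρ_J = max_k |cos(kπ/129)| = cos(π/129) = 0.9997035
1 − cos²(π/129) = sin²(π/129) ⇒ √(1−ρ_J²) = sin(π/129) = 0.0243510.
ω* = 2/(1+0.0243510) = 1.9524558
ρ_SOR = ω* − 1 = 1.9524558 − 1 = 0.9524558.
Need (0.9524558)^m ≤ 10^(−5): m ≥ 5·ln10/|ln 0.9524558| = 11.5129/0.0487116 = 236.348 ⇒ m = 237.

m = 237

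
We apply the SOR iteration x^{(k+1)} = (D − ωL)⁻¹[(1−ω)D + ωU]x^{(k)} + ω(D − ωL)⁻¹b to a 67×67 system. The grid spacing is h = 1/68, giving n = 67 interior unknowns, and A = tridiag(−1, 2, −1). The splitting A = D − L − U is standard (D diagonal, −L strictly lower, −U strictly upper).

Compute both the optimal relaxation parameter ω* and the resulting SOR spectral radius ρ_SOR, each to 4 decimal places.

½·tridiag(1,0,1) at n=67: λ_k = cos(kπ/68); max |λ| at k=1 ⇒ ρ_J = cos(π/68) ≈ 0.9989.
√(1−ρ_J²) = |sin(π/68)| = 0.04618
ω* = 2/(1+0.04618) = 1.9117
ρ(B_{ω*}) = ω*−1 = 0.9117

ω* = 1.9117, ρ_SOR = 0.9117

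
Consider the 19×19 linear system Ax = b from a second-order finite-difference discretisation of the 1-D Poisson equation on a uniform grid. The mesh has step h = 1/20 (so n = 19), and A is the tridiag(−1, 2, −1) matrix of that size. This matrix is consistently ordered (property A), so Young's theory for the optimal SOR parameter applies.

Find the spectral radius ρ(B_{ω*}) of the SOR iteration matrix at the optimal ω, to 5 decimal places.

With n=19, ρ(Jacobi) = cos(π/20) = 0.98769.
√(1−ρ_J²) simplifies to sin(π/20) = 0.156434.
So ω* = 2/1.156434 = 1.72945 (Young).
and ρ(B_{ω*}) = 1.72945 − 1 = 0.72945.

ρ_SOR = 0.72945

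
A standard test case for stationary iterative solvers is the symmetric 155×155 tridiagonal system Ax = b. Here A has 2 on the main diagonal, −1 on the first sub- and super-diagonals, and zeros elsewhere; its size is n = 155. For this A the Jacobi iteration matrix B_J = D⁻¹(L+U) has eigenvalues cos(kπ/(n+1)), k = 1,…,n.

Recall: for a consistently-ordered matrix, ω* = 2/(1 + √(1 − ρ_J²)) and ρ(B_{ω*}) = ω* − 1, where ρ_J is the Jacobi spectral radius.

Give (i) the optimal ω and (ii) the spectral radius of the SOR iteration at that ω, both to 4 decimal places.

ω* = 1.9605, ρ_SOR = 0.9605

n=155: λ(B_J) = 1 − λ(A)/2 = cos(kπ/156); k=1 gives ρ_J = 0.9998.
√(1−ρ_J²) = |sin(π/156)| = 0.02014
Young: ω* = 2/(1+√(1−ρ_J²)) = 2/(1+0.02014) = 2/1.02014 = 1.9605.
Hence ρ(B_{ω*}) = 1.9605 − 1 = 0.9605.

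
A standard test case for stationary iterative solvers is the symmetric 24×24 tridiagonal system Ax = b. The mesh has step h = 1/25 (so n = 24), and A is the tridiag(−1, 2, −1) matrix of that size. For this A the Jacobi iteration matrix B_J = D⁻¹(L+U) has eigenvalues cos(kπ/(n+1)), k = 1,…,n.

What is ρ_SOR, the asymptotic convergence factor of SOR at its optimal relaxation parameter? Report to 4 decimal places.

[ρ_J] n=24: ρ(B_J) = cos(π/(n+1)) = cos(π/25) = 0.9921.
√(1−ρ_J²) simplifies to sin(π/25) = 0.12533.
ω* = 2/(1+0.12533) = 1.7773
and ρ(B_{ω*}) = 1.7773 − 1 = 0.7773.

ρ_SOR = 0.7773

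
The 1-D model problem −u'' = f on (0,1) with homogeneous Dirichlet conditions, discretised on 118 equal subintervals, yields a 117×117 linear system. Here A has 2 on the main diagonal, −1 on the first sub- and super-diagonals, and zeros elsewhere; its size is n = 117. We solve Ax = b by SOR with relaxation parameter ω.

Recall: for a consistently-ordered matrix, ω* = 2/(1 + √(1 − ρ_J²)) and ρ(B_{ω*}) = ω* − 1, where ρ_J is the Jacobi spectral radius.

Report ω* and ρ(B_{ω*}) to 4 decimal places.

B_J for the 117×117 system has eigenvalues cos(kπ/118); ρ_J = cos(π/118) = 0.9996.
√(1−ρ_J²) simplifies to sin(π/118) = 0.02662.
Young: ω* = 2/(1+√(1−ρ_J²)) = 2/(1+0.02662) = 2/1.02662 = 1.9481.
ρ_SOR = ω* − 1 = 1.9481 − 1 = 0.9481.

ω* = 1.9481, ρ_SOR = 0.9481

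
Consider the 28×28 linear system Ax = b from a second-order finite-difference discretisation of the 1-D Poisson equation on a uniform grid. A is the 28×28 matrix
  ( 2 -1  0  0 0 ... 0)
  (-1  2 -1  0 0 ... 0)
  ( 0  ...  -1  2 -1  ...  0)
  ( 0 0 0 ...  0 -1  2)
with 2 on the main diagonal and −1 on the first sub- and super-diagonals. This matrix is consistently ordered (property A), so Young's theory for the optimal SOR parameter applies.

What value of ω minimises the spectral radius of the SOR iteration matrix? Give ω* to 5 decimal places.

n=28: λ(B_J) = 1 − λ(A)/2 = cos(kπ/29); k=1 gives ρ_J = 0.99414.
root = sin(π/29) = 0.108119  (since 1−cos² = sin²).
ω* = 2/(1 + 0.108119) = 2/1.108119 = 1.80486.
At ω = 1.80486 every |λ(B_ω)| = ω−1, so ρ_SOR = 0.80486.

ω* = 1.80486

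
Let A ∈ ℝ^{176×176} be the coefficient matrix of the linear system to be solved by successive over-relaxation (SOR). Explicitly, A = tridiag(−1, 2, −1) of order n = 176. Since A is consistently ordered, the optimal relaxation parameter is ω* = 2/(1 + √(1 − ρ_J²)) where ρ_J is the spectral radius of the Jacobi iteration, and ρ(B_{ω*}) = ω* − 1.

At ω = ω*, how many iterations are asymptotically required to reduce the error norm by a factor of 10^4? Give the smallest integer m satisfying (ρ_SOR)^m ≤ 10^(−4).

B_J for the 176×176 system has eigenvalues cos(kπ/177); ρ_J = cos(π/177) = 0.9998425.
1 − cos²(π/177) = sin²(π/177) ⇒ √(1−ρ_J²) = sin(π/177) = 0.0177482.
Then 2/(1+√(1−ρ_J²)) = 2/(1+0.0177482); ω* = 2/1.0177482 = 1.9651226.
[ρ_SOR] ω* − 1 = 0.9651226.
Need (0.9651226)^m ≤ 10^(−4): m ≥ 4·ln10/|ln 0.9651226| = 9.21034/0.0355001 = 259.445 ⇒ m = 260.

m = 260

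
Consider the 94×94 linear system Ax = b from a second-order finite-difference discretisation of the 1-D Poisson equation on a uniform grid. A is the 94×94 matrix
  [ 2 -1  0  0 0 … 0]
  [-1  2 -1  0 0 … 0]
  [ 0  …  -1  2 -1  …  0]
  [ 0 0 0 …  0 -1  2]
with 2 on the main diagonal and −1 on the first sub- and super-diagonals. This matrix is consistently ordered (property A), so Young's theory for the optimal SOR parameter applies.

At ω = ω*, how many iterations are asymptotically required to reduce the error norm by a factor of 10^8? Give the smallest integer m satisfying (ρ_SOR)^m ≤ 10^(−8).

½·tridiag(1,0,1) at n=94: λ_k = cos(kπ/95); max |λ| at k=1 ⇒ ρ_J = cos(π/95) ≈ 0.9994533.
root = sin(π/95) = 0.0330634  (since 1−cos² = sin²).
So ω* = 2/1.0330634 = 1.9359896 (Young).
ρ_SOR = ω* − 1 ≈ 0.9359896.
ρ_SOR^m ≤ 10^(−8) ⇔ m ≥ 8·ln10/(−ln 0.9359896) = 18.4207/0.0661509 = 278.465; m = ⌈278.465⌉ = 279.

m = 279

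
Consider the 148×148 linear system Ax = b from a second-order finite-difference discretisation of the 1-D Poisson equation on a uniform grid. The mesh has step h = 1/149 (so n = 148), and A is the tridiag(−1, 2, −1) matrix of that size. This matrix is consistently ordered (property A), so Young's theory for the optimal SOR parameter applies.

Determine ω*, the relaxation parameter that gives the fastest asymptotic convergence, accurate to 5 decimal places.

ω* = 1.95870

B_J for the 148×148 system has eigenvalues cos(kπ/149); ρ_J = cos(π/149) = 0.99978.
root = sin(π/149) = 0.021083  (since 1−cos² = sin²).
ω* = 2/(1+0.021083) = 1.95870
[ρ_SOR] ω* − 1 = 0.95870.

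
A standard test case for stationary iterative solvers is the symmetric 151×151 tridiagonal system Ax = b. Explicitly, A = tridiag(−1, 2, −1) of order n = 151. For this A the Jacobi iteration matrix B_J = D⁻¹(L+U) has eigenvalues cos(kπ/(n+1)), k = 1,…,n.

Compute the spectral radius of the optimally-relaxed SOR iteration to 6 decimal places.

ρ_SOR = 0.959503

½·tridiag(1,0,1) at n=151: λ_k = cos(kπ/152); max |λ| at k=1 ⇒ ρ_J = cos(π/152) ≈ 0.999786.
1 − cos²(π/152) = sin²(π/152) ⇒ √(1−ρ_J²) = sin(π/152) = 0.0206669.
[ω*] 2 ÷ (1 + 0.0206669) = 2 ÷ 1.0206669 = 1.959503.
Hence ρ(B_{ω*}) = 1.959503 − 1 = 0.959503.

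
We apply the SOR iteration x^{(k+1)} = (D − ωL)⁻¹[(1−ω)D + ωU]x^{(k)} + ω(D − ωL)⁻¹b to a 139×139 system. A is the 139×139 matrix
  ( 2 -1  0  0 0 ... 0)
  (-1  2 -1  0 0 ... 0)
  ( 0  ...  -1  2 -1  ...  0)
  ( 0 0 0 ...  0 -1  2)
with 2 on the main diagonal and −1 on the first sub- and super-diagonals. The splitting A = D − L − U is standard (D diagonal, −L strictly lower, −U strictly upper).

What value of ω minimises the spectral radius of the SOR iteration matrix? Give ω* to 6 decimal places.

[ρ_J] n=139: ρ(B_J) = cos(π/(n+1)) = cos(π/140) = 0.999748.
√(1−ρ_J²) simplifies to sin(π/140) = 0.0224381.
Then 2/(1+√(1−ρ_J²)) = 2/(1+0.0224381); ω* = 2/1.0224381 = 1.956109.
Hence ρ(B_{ω*}) = 1.956109 − 1 = 0.956109.

ω* = 1.956109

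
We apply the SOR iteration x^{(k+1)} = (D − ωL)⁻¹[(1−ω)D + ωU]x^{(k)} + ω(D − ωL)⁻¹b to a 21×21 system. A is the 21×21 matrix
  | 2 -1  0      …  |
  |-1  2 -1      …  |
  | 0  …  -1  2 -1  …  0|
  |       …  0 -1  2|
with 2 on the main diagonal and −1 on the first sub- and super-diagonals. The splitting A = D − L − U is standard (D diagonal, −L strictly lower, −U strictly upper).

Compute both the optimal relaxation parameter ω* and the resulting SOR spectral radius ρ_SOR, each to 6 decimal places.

ω* = 1.750831, ρ_SOR = 0.750831

spectrum of D⁻¹(L+U) = {cos(kπ/22) : 1≤k≤21}; ρ_J = cos(π/22) = 0.989821.
√(1−ρ_J²) = |sin(π/22)| = 0.1423148
Young: ω* = 2/(1+√(1−ρ_J²)) = 2/(1+0.1423148) = 2/1.1423148 = 1.750831.
ρ_SOR = ω* − 1 ≈ 0.750831.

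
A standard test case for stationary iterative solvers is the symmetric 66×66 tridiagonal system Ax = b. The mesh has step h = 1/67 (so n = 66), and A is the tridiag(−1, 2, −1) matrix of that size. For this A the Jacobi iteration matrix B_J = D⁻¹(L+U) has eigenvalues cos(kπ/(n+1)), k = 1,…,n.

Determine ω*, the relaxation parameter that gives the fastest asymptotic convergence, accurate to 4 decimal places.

ω* = 1.9105

B_J for the 66×66 system has eigenvalues cos(kπ/67); ρ_J = cos(π/67) = 0.9989.
√(1−ρ_J²) = |sin(π/67)| = 0.04687
ω* = 2/(1 + 0.04687) = 2/1.04687 = 1.9105.
ρ(B_{ω*}) = ω*−1 = 0.9105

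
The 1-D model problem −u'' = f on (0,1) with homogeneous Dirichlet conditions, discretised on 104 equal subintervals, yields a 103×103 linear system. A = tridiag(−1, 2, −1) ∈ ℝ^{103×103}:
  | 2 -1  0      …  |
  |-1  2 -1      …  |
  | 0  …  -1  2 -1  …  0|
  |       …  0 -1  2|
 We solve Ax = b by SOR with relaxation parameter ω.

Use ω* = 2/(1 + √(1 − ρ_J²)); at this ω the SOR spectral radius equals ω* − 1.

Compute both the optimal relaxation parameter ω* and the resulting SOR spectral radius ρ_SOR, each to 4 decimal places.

ω* = 1.9414, ρ_SOR = 0.9414

B_J for the 103×103 system has eigenvalues cos(kπ/104); ρ_J = cos(π/104) = 0.9995.
√(1 − cos²(π/104)) = sin(π/104) ≈ 0.03020.
[ω*] 2 ÷ (1 + 0.03020) = 2 ÷ 1.03020 = 1.9414.
At ω = 1.9414 every |λ(B_ω)| = ω−1, so ρ_SOR = 0.9414.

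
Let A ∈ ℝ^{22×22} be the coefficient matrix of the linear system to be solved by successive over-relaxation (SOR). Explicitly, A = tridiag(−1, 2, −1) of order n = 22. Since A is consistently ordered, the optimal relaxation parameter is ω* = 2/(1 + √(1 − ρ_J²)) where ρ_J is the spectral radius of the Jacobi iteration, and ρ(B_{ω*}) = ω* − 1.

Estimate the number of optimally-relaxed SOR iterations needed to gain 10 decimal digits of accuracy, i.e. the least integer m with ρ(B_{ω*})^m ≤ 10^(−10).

m = 85

B_J for the 22×22 system has eigenvalues cos(kπ/23); ρ_J = cos(π/23) = 0.9906859.
1 − cos²(π/23) = sin²(π/23) ⇒ √(1−ρ_J²) = sin(π/23) = 0.1361666.
ω* = 2/(1+0.1361666) = 1.7603052
and ρ(B_{ω*}) = 1.7603052 − 1 = 0.7603052.
(0.7603052)^m ≤ 10^{−10}  ⇒  m·ln(0.7603052) ≤ −10·ln10  ⇒  m ≥ 84.025  ⇒  m = 85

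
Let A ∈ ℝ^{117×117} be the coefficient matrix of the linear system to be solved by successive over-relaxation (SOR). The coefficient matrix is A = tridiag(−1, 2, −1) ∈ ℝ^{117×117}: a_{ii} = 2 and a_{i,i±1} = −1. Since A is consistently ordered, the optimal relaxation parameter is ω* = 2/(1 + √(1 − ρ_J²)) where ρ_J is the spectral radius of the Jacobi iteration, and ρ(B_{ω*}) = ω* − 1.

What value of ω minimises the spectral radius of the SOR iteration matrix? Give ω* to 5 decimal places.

[ρ_J] n=117: ρ(B_J) = cos(π/(n+1)) = cos(π/118) = 0.99965.
√(1 − cos²(π/118)) = sin(π/118) ≈ 0.026621.
[ω*] 2 ÷ (1 + 0.026621) = 2 ÷ 1.026621 = 1.94814.
ρ_SOR = ω* − 1 = 1.94814 − 1 = 0.94814.

ω* = 1.94814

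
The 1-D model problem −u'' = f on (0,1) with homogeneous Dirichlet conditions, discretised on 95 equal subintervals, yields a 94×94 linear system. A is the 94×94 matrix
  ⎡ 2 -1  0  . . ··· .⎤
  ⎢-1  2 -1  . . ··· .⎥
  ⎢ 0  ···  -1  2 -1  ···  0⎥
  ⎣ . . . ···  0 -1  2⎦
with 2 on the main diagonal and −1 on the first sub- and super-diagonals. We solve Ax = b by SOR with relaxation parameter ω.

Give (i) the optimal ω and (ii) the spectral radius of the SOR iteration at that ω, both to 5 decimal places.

n=94: λ(B_J) = 1 − λ(A)/2 = cos(kπ/95); k=1 gives ρ_J = 0.99945.
√(1−ρ_J²) = |sin(π/95)| = 0.033063
[ω*] 2 ÷ (1 + 0.033063) = 2 ÷ 1.033063 = 1.93599.
At ω = 1.93599 every |λ(B_ω)| = ω−1, so ρ_SOR = 0.93599.

ω* = 1.93599, ρ_SOR = 0.93599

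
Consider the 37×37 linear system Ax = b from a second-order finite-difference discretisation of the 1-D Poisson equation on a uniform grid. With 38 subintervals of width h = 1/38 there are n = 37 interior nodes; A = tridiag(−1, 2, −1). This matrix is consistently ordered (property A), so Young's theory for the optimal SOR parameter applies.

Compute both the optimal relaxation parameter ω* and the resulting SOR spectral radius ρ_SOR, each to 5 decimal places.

n=37: λ(B_J) = 1 − λ(A)/2 = cos(kπ/38); k=1 gives ρ_J = 0.99658.
√(1−ρ_J²) simplifies to sin(π/38) = 0.082579.
ω* = 2/(1 + 0.082579) = 2/1.082579 = 1.84744.
ρ_SOR = ω* − 1 = 1.84744 − 1 = 0.84744.

ω* = 1.84744, ρ_SOR = 0.84744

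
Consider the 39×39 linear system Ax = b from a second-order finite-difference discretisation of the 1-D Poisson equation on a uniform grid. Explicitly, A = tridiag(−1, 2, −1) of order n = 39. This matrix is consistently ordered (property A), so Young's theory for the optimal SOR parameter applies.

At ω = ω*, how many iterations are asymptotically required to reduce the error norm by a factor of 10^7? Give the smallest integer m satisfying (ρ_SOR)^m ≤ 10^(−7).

B_J for the 39×39 system has eigenvalues cos(kπ/40); ρ_J = cos(π/40) = 0.9969173.
root = sin(π/40) = 0.0784591  (since 1−cos² = sin²).
So ω* = 2/1.0784591 = 1.8544978 (Young).
ρ_SOR = ω* − 1 ≈ 0.8544978.
(0.8544978)^m ≤ 10^{−7}  ⇒  m·ln(0.8544978) ≤ −7·ln10  ⇒  m ≥ 102.506  ⇒  m = 103

m = 103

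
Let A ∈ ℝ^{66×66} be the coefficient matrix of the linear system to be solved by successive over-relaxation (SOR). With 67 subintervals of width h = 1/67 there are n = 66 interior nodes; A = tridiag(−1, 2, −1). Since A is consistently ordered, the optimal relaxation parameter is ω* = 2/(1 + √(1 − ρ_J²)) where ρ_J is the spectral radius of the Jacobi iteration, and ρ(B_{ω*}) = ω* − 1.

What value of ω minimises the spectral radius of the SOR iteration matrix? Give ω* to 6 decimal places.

ω* = 1.910453

spectrum of D⁻¹(L+U) = {cos(kπ/67) : 1≤k≤66}; ρ_J = cos(π/67) = 0.998901.
√(1−ρ_J²) = |sin(π/67)| = 0.0468723
ω* = 2/(1+0.0468723) = 1.910453
ρ_SOR = ω* − 1 ≈ 0.910453.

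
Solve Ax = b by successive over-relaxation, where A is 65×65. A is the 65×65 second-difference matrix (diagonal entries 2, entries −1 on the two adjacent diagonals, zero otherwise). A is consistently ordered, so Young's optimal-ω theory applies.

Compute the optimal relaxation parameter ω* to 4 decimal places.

ω* = 1.9092

With n=65, ρ(Jacobi) = cos(π/66) = 0.9989.
root = sin(π/66) = 0.04758  (since 1−cos² = sin²).
[ω*] 2 ÷ (1 + 0.04758) = 2 ÷ 1.04758 = 1.9092.
[ρ_SOR] ω* − 1 = 0.9092.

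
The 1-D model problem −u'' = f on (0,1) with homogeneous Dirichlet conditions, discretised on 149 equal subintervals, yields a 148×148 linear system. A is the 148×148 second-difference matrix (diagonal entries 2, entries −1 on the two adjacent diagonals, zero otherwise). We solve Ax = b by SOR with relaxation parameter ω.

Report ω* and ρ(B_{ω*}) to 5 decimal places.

ω* = 1.95870, ρ_SOR = 0.95870

n=148: λ(B_J) = 1 − λ(A)/2 = cos(kπ/149); k=1 gives ρ_J = 0.99978.
√(1−ρ_J²) = |sin(π/149)| = 0.021083
ω* = 2 / (1 + 0.021083) = 2 / 1.021083 ≈ 1.95870.
ρ_SOR = ω* − 1 = 1.95870 − 1 = 0.95870.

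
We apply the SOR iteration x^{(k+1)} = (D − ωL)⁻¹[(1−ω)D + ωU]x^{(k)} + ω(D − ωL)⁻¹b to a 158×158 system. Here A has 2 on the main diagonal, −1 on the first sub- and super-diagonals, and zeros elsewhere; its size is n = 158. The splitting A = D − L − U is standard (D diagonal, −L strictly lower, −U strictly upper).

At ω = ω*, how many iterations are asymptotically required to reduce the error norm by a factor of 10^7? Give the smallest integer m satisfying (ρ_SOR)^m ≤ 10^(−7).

m = 408

B_J for the 158×158 system has eigenvalues cos(kπ/159); ρ_J = cos(π/159) = 0.9998048.
√(1−ρ_J²) simplifies to sin(π/159) = 0.0197572.
ω* = 2 / (1 + 0.0197572) = 2 / 1.0197572 ≈ 1.9612512.
[ρ_SOR] ω* − 1 = 0.9612512.
For 7 digits: m = 7·ln10 / (−ln 0.9612512) = 16.1181/0.0395195 = 407.852; round up → m = 408.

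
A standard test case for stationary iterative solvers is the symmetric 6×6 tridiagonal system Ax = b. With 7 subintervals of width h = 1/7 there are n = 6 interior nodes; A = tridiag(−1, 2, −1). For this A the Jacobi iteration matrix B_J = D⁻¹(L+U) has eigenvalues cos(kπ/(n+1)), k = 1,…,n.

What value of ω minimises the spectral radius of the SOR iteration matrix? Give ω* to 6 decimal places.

With n=6, ρ(Jacobi) = cos(π/7) = 0.900969.
root = sin(π/7) = 0.4338837  (since 1−cos² = sin²).
Young: ω* = 2/(1+√(1−ρ_J²)) = 2/(1+0.4338837) = 2/1.4338837 = 1.394813.
and ρ(B_{ω*}) = 1.394813 − 1 = 0.394813.

ω* = 1.394813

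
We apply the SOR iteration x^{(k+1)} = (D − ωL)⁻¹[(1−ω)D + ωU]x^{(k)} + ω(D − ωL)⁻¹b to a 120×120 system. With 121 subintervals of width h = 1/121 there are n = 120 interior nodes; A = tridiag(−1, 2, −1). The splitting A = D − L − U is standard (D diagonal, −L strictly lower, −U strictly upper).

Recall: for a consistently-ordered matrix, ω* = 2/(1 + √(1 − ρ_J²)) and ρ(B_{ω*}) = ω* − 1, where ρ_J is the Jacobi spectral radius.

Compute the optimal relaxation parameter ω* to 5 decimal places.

ω* = 1.94939

ρ_J = max_k |cos(kπ/121)| = cos(π/121) = 0.99966
√(1−ρ_J²) = |sin(π/121)| = 0.025961
So ω* = 2/1.025961 = 1.94939 (Young).
Hence ρ(B_{ω*}) = 1.94939 − 1 = 0.94939.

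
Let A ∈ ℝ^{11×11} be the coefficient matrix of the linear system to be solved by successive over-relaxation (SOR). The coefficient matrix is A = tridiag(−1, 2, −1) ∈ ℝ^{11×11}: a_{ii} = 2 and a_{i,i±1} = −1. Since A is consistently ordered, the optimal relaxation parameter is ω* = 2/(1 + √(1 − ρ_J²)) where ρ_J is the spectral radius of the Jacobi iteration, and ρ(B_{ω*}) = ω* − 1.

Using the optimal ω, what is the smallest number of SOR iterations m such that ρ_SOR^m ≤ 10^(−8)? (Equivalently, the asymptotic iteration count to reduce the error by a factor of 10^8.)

m = 35

B_J for the 11×11 system has eigenvalues cos(kπ/12); ρ_J = cos(π/12) = 0.9659258.
√(1−ρ_J²) simplifies to sin(π/12) = 0.2588190.
Young: ω* = 2/(1+√(1−ρ_J²)) = 2/(1+0.2588190) = 2/1.2588190 = 1.5887908.
ρ(B_{ω*}) = ω*−1 = 0.5887908
For 8 digits: m = 8·ln10 / (−ln 0.5887908) = 18.4207/0.529684 = 34.777; round up → m = 35.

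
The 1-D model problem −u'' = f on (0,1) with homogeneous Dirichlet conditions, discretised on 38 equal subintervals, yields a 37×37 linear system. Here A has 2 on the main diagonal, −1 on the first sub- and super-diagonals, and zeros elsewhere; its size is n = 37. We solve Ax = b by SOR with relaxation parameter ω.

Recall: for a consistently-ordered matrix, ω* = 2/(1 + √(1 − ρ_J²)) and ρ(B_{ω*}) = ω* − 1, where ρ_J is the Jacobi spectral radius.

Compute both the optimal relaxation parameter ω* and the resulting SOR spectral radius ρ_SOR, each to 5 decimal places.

ρ_J = max_k |cos(kπ/38)| = cos(π/38) = 0.99658
root = sin(π/38) = 0.082579  (since 1−cos² = sin²).
So ω* = 2/1.082579 = 1.84744 (Young).
Hence ρ(B_{ω*}) = 1.84744 − 1 = 0.84744.

ω* = 1.84744, ρ_SOR = 0.84744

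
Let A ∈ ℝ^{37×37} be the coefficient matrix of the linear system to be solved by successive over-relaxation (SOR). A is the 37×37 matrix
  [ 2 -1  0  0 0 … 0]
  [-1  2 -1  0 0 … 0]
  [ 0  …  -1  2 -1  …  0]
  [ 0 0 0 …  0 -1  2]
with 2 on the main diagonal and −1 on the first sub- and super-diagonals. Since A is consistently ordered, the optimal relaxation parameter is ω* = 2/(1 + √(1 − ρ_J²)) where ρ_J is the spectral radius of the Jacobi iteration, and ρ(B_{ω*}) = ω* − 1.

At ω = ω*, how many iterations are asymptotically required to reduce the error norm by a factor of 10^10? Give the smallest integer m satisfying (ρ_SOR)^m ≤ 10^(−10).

[ρ_J] n=37: ρ(B_J) = cos(π/(n+1)) = cos(π/38) = 0.9965845.
root = sin(π/38) = 0.0825793  (since 1−cos² = sin²).
Young: ω* = 2/(1+√(1−ρ_J²)) = 2/(1+0.0825793) = 2/1.0825793 = 1.8474397.
and ρ(B_{ω*}) = 1.8474397 − 1 = 0.8474397.
m ≥ 10·ln10 / (−ln 0.8474397) = 139.099; smallest integer m = 140.

m = 140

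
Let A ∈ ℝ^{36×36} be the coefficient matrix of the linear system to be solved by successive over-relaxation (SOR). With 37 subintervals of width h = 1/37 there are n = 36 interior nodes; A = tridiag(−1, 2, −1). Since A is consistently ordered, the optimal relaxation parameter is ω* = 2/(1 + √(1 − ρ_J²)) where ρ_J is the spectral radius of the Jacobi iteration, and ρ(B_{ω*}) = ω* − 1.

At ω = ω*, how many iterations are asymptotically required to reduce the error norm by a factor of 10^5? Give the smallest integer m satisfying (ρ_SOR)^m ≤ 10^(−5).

½·tridiag(1,0,1) at n=36: λ_k = cos(kπ/37); max |λ| at k=1 ⇒ ρ_J = cos(π/37) ≈ 0.9963975.
√(1−ρ_J²) = |sin(π/37)| = 0.0848059
[ω*] 2 ÷ (1 + 0.0848059) = 2 ÷ 1.0848059 = 1.8436478.
ρ_SOR = ω* − 1 ≈ 0.8436478.
Need (0.8436478)^m ≤ 10^(−5): m ≥ 5·ln10/|ln 0.8436478| = 11.5129/0.17002 = 67.715 ⇒ m = 68.

m = 68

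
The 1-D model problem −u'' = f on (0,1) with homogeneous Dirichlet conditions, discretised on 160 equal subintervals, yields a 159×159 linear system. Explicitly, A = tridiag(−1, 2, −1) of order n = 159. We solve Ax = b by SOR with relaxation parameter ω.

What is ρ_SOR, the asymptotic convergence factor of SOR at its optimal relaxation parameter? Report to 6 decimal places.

B_J for the 159×159 system has eigenvalues cos(kπ/160); ρ_J = cos(π/160) = 0.999807.
root = sin(π/160) = 0.0196337  (since 1−cos² = sin²).
ω* = 2/(1+0.0196337) = 1.961489
Hence ρ(B_{ω*}) = 1.961489 − 1 = 0.961489.

ρ_SOR = 0.961489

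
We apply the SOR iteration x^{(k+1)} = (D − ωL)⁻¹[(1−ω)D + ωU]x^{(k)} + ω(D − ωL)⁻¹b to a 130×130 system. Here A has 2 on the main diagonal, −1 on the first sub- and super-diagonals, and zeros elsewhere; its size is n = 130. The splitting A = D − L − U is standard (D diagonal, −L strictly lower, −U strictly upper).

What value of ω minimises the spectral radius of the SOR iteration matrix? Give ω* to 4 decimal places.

B_J for the 130×130 system has eigenvalues cos(kπ/131); ρ_J = cos(π/131) = 0.9997.
√(1−ρ_J²) = |sin(π/131)| = 0.02398
ω* = 2 / (1 + 0.02398) = 2 / 1.02398 ≈ 1.9532.
and ρ(B_{ω*}) = 1.9532 − 1 = 0.9532.

ω* = 1.9532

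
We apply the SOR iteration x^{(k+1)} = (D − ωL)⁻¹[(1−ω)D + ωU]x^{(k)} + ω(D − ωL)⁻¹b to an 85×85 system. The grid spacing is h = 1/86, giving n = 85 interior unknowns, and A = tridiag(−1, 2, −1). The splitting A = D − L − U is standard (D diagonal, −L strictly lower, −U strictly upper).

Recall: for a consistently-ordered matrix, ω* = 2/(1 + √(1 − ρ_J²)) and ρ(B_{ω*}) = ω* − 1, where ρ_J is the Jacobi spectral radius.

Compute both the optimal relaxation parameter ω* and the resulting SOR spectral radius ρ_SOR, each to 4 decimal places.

ω* = 1.9295, ρ_SOR = 0.9295

n=85: λ(B_J) = 1 − λ(A)/2 = cos(kπ/86); k=1 gives ρ_J = 0.9993.
√(1−ρ_J²) simplifies to sin(π/86) = 0.03652.
Young: ω* = 2/(1+√(1−ρ_J²)) = 2/(1+0.03652) = 2/1.03652 = 1.9295.
ρ(B_{ω*}) = ω*−1 = 0.9295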